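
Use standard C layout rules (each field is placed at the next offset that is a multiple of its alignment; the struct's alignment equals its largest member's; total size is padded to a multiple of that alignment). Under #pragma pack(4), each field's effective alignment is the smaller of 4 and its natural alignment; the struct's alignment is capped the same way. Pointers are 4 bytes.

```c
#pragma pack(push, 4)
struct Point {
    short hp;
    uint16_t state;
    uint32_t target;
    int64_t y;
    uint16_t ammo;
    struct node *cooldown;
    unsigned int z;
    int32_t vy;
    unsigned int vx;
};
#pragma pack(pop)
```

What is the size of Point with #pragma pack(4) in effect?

0..2  hp  (2B, 2-aligned)
2..4  state  (2B, 2-aligned)
4..8  target  (4B, 4-aligned)
8..16  y  (8B, 4-aligned)
16..18  ammo  (2B, 2-aligned)
18..20  -- padding (2B)
20..24  cooldown  (4B, 4-aligned)
24..28  z  (4B, 4-aligned)
28..32  vy  (4B, 4-aligned)
32..36  vx  (4B, 4-aligned)
sizeof = 36, alignof = 4

36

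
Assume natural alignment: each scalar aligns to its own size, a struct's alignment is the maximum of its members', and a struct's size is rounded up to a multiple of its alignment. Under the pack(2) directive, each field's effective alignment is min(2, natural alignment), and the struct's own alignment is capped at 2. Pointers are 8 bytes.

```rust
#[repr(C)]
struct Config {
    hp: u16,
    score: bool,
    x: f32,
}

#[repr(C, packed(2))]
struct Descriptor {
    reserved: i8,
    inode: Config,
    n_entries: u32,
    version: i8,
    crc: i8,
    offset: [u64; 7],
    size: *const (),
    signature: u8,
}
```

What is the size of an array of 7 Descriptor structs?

Config: 0..2  hp  (2B, 2-aligned); 2..3  score  (1B, 1-aligned); 3..4  -- padding (1B); 4..8  x  (4B, 4-aligned); sizeof = 8, alignof = 4
0..1  reserved  (1B, 1-aligned)
1..2  -- padding (1B)
2..10  inode  (8B, 2-aligned)
10..14  n_entries  (4B, 2-aligned)
14..15  version  (1B, 1-aligned)
15..16  crc  (1B, 1-aligned)
16..72  offset  (56B, 2-aligned)
72..80  size  (8B, 2-aligned)
80..81  signature  (1B, 1-aligned)
81..82  -- tail padding (1B)
sizeof = 82, alignof = 2
array of 7: 7 × 82 = 574

574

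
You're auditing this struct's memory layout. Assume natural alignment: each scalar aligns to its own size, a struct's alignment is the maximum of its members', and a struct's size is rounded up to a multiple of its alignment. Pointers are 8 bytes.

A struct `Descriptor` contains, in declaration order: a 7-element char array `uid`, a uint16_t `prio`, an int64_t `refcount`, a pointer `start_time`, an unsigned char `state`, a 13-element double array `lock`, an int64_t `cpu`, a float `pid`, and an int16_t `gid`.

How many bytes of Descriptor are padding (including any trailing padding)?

0..7  uid  (7B, 1-aligned)
7..8  -- padding (1B)
8..10  prio  (2B, 2-aligned)
10..16  -- padding (6B)
16..24  refcount  (8B, 8-aligned)
24..32  start_time  (8B, 8-aligned)
32..33  state  (1B, 1-aligned)
33..40  -- padding (7B)
40..144  lock  (104B, 8-aligned)
144..152  cpu  (8B, 8-aligned)
152..156  pid  (4B, 4-aligned)
156..158  gid  (2B, 2-aligned)
158..160  -- tail padding (2B)
sizeof = 160, alignof = 8
data bytes 144, size 160 → padding 16

16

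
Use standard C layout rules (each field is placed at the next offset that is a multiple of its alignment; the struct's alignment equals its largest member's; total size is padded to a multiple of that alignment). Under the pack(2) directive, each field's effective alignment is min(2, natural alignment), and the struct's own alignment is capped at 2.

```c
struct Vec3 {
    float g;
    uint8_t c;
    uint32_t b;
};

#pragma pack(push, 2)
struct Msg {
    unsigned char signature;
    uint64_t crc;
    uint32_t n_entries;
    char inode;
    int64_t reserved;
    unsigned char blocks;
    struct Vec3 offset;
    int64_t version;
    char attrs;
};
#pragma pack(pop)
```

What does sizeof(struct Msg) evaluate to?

48

Vec3: g at 0 (size 4, align 4) → ends 4; c at 4 (size 1, align 1) → ends 5; pad 3 to align 4 for b; b at 8 (size 4, align 4) → ends 12; total 12 bytes, alignment 4
signature at 0 (size 1, align 1) → ends 1
pad 1 to align 2 for crc
crc at 2 (size 8, align 2) → ends 10
n_entries at 10 (size 4, align 2) → ends 14
inode at 14 (size 1, align 1) → ends 15
pad 1 to align 2 for reserved
reserved at 16 (size 8, align 2) → ends 24
blocks at 24 (size 1, align 1) → ends 25
pad 1 to align 2 for offset
offset at 26 (size 12, align 2) → ends 38
version at 38 (size 8, align 2) → ends 46
attrs at 46 (size 1, align 1) → ends 47
tail pad 1 to reach multiple of 2
total 48 bytes, alignment 2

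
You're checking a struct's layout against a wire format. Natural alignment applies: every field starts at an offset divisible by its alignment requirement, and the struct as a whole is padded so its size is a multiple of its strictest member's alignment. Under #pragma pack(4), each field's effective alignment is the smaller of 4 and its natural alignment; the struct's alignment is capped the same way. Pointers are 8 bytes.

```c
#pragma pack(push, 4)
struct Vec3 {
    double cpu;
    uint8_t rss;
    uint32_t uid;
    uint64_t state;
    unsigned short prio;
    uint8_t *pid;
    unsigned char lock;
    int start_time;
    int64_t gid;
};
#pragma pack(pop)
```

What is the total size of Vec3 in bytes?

52 bytes

cpu at 0 (size 8, align 4) → ends 8
rss at 8 (size 1, align 1) → ends 9
pad 3 to align 4 for uid
uid at 12 (size 4, align 4) → ends 16
state at 16 (size 8, align 4) → ends 24
prio at 24 (size 2, align 2) → ends 26
pad 2 to align 4 for pid
pid at 28 (size 8, align 4) → ends 36
lock at 36 (size 1, align 1) → ends 37
pad 3 to align 4 for start_time
start_time at 40 (size 4, align 4) → ends 44
gid at 44 (size 8, align 4) → ends 52
total 52 bytes, alignment 4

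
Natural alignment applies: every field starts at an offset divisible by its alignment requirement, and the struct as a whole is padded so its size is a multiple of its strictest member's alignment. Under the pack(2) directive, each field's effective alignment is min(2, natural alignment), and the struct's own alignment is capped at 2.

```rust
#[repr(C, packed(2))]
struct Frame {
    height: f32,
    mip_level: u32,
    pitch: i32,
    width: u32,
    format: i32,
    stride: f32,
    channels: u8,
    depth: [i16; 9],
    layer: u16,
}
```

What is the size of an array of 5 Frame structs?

0..4  height  (4B, 2-aligned)
4..8  mip_level  (4B, 2-aligned)
8..12  pitch  (4B, 2-aligned)
12..16  width  (4B, 2-aligned)
16..20  format  (4B, 2-aligned)
20..24  stride  (4B, 2-aligned)
24..25  channels  (1B, 1-aligned)
25..26  -- padding (1B)
26..44  depth  (18B, 2-aligned)
44..46  layer  (2B, 2-aligned)
sizeof = 46, alignof = 2
array of 5: 5 × 46 = 230

230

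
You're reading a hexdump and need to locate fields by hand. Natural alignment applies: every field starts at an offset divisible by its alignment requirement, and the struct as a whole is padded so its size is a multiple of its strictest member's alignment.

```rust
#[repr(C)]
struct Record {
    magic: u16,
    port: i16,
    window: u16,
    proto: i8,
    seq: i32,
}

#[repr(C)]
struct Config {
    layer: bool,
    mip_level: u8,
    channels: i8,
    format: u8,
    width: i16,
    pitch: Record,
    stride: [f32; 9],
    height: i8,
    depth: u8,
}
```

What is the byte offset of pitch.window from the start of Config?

12

Record: magic at 0 (size 2, align 2) → ends 2; port at 2 (size 2, align 2) → ends 4; window at 4 (size 2, align 2) → ends 6; proto at 6 (size 1, align 1) → ends 7; pad 1 to align 4 for seq; seq at 8 (size 4, align 4) → ends 12; total 12 bytes, alignment 4
layer at 0 (size 1, align 1) → ends 1
mip_level at 1 (size 1, align 1) → ends 2
channels at 2 (size 1, align 1) → ends 3
format at 3 (size 1, align 1) → ends 4
width at 4 (size 2, align 2) → ends 6
pad 2 to align 4 for pitch
pitch at 8 (size 12, align 4) → ends 20
within Record: window at 4
8 + 4 = 12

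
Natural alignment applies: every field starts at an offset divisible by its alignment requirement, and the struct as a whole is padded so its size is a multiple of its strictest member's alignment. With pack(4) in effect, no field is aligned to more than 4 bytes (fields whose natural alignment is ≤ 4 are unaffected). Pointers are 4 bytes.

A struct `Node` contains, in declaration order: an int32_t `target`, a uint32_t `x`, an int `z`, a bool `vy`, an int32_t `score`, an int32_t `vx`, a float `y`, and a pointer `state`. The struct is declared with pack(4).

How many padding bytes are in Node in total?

@0: target [4B, align 4] → 4
@4: x [4B, align 4] → 8
@8: z [4B, align 4] → 12
@12: vy [1B, align 1] → 13
+3 pad (align 4)
@16: score [4B, align 4] → 20
@20: vx [4B, align 4] → 24
@24: y [4B, align 4] → 28
@28: state [4B, align 4] → 32
size 32, align 4
data bytes 29, size 32 → padding 3

3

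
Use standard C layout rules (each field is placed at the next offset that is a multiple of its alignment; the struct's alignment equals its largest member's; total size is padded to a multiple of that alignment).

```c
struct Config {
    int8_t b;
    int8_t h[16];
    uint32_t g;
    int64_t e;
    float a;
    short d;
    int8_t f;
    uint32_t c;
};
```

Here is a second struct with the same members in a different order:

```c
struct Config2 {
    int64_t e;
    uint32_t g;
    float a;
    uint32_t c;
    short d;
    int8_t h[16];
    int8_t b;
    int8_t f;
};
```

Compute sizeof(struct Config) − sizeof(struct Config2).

8

@0: b [1B, align 1] → 1
@1: h [16B, align 1] → 17
+3 pad (align 4)
@20: g [4B, align 4] → 24
@24: e [8B, align 8] → 32
@32: a [4B, align 4] → 36
@36: d [2B, align 2] → 38
@38: f [1B, align 1] → 39
+1 pad (align 4)
@40: c [4B, align 4] → 44
+4 tail pad (align 8)
size 48, align 8
— Config2 —
@0: e [8B, align 8] → 8
@8: g [4B, align 4] → 12
@12: a [4B, align 4] → 16
@16: c [4B, align 4] → 20
@20: d [2B, align 2] → 22
@22: h [16B, align 1] → 38
@38: b [1B, align 1] → 39
@39: f [1B, align 1] → 40
size 40, align 8
48 − 40 = 8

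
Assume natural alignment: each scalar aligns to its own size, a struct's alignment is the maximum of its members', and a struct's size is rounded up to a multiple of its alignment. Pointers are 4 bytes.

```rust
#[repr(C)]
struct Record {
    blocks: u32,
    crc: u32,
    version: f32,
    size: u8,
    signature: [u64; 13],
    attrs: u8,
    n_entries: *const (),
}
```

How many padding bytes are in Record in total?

6

@0: blocks [4B, align 4] → 4
@4: crc [4B, align 4] → 8
@8: version [4B, align 4] → 12
@12: size [1B, align 1] → 13
+3 pad (align 8)
@16: signature [104B, align 8] → 120
@120: attrs [1B, align 1] → 121
+3 pad (align 4)
@124: n_entries [4B, align 4] → 128
size 128, align 8
data bytes 122, size 128 → padding 6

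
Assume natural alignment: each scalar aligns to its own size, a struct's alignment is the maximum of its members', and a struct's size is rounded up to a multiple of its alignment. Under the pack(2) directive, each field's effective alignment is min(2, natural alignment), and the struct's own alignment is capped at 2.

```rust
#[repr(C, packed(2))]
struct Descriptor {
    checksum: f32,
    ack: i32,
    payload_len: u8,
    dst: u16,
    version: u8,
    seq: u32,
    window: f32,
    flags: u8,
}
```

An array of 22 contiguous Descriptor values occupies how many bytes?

@0: checksum [4B, align 2] → 4
@4: ack [4B, align 2] → 8
@8: payload_len [1B, align 1] → 9
+1 pad (align 2)
@10: dst [2B, align 2] → 12
@12: version [1B, align 1] → 13
+1 pad (align 2)
@14: seq [4B, align 2] → 18
@18: window [4B, align 2] → 22
@22: flags [1B, align 1] → 23
+1 tail pad (align 2)
size 24, align 2
array of 22: 22 × 24 = 528

528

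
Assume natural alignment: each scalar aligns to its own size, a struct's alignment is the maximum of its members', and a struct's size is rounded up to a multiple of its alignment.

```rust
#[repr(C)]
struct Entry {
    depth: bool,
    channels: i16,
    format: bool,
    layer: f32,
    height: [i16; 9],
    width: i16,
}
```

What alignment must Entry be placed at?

member alignments: depth=1, channels=2, format=1, layer=4, height=2, width=2
max = 4

4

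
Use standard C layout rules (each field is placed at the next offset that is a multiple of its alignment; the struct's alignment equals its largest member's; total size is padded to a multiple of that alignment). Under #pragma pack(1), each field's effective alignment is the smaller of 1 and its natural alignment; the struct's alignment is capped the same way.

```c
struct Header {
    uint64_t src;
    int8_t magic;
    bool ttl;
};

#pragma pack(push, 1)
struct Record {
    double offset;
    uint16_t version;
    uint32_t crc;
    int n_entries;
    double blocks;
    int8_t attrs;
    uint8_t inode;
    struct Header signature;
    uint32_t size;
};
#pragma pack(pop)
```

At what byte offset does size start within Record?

Header: src at 0 (size 8, align 8) → ends 8; magic at 8 (size 1, align 1) → ends 9; ttl at 9 (size 1, align 1) → ends 10; tail pad 6 to reach multiple of 8; total 16 bytes, alignment 8
offset at 0 (size 8, align 1) → ends 8
version at 8 (size 2, align 1) → ends 10
crc at 10 (size 4, align 1) → ends 14
n_entries at 14 (size 4, align 1) → ends 18
blocks at 18 (size 8, align 1) → ends 26
attrs at 26 (size 1, align 1) → ends 27
inode at 27 (size 1, align 1) → ends 28
signature at 28 (size 16, align 1) → ends 44
size at 44 (size 4, align 1) → ends 48

44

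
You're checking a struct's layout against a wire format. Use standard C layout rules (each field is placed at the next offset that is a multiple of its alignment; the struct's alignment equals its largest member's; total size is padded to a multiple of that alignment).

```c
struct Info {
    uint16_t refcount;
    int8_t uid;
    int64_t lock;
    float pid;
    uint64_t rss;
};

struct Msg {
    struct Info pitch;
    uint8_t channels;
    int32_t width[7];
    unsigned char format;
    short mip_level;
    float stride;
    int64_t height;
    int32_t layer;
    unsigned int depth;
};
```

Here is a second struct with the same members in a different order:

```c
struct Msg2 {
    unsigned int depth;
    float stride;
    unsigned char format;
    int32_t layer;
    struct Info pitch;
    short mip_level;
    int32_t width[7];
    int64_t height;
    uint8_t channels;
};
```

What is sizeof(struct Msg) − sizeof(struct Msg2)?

Info: 0..2  refcount  (2B, 2-aligned); 2..3  uid  (1B, 1-aligned); 3..8  -- padding (5B); 8..16  lock  (8B, 8-aligned); 16..20  pid  (4B, 4-aligned); 20..24  -- padding (4B); 24..32  rss  (8B, 8-aligned); sizeof = 32, alignof = 8
0..32  pitch  (32B, 8-aligned)
32..33  channels  (1B, 1-aligned)
33..36  -- padding (3B)
36..64  width  (28B, 4-aligned)
64..65  format  (1B, 1-aligned)
65..66  -- padding (1B)
66..68  mip_level  (2B, 2-aligned)
68..72  stride  (4B, 4-aligned)
72..80  height  (8B, 8-aligned)
80..84  layer  (4B, 4-aligned)
84..88  depth  (4B, 4-aligned)
sizeof = 88, alignof = 8
— Msg2 —
0..4  depth  (4B, 4-aligned)
4..8  stride  (4B, 4-aligned)
8..9  format  (1B, 1-aligned)
9..12  -- padding (3B)
12..16  layer  (4B, 4-aligned)
16..48  pitch  (32B, 8-aligned)
48..50  mip_level  (2B, 2-aligned)
50..52  -- padding (2B)
52..80  width  (28B, 4-aligned)
80..88  height  (8B, 8-aligned)
88..89  channels  (1B, 1-aligned)
89..96  -- tail padding (7B)
sizeof = 96, alignof = 8
88 − 96 = -8

-8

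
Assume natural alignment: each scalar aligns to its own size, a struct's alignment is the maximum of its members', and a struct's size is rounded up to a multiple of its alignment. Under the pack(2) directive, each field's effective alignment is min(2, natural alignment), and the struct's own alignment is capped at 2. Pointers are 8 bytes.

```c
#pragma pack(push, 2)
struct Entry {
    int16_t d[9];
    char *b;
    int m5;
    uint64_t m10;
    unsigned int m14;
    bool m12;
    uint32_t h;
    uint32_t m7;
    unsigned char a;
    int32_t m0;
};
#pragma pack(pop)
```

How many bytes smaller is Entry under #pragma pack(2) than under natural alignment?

14

natural layout:
  @0: d [18B, align 2] → 18
  +6 pad (align 8)
  @24: b [8B, align 8] → 32
  @32: m5 [4B, align 4] → 36
  +4 pad (align 8)
  @40: m10 [8B, align 8] → 48
  @48: m14 [4B, align 4] → 52
  @52: m12 [1B, align 1] → 53
  +3 pad (align 4)
  @56: h [4B, align 4] → 60
  @60: m7 [4B, align 4] → 64
  @64: a [1B, align 1] → 65
  +3 pad (align 4)
  @68: m0 [4B, align 4] → 72
  size 72, align 8
packed(2) layout:
  @0: d [18B, align 2] → 18
  @18: b [8B, align 2] → 26
  @26: m5 [4B, align 2] → 30
  @30: m10 [8B, align 2] → 38
  @38: m14 [4B, align 2] → 42
  @42: m12 [1B, align 1] → 43
  +1 pad (align 2)
  @44: h [4B, align 2] → 48
  @48: m7 [4B, align 2] → 52
  @52: a [1B, align 1] → 53
  +1 pad (align 2)
  @54: m0 [4B, align 2] → 58
  size 58, align 2
72 − 58 = 14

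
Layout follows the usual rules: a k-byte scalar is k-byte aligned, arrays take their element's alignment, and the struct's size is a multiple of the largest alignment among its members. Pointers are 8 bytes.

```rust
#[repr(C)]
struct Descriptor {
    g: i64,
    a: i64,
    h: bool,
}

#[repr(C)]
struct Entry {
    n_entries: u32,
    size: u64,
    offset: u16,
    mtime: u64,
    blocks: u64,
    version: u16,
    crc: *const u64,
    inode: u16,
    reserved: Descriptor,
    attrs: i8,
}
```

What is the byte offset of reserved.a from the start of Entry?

72

Descriptor: 0..8  g  (8B, 8-aligned); 8..16  a  (8B, 8-aligned); 16..17  h  (1B, 1-aligned); 17..24  -- tail padding (7B); sizeof = 24, alignof = 8
0..4  n_entries  (4B, 4-aligned)
4..8  -- padding (4B)
8..16  size  (8B, 8-aligned)
16..18  offset  (2B, 2-aligned)
18..24  -- padding (6B)
24..32  mtime  (8B, 8-aligned)
32..40  blocks  (8B, 8-aligned)
40..42  version  (2B, 2-aligned)
42..48  -- padding (6B)
48..56  crc  (8B, 8-aligned)
56..58  inode  (2B, 2-aligned)
58..64  -- padding (6B)
64..88  reserved  (24B, 8-aligned)
within Descriptor: a at 8
64 + 8 = 72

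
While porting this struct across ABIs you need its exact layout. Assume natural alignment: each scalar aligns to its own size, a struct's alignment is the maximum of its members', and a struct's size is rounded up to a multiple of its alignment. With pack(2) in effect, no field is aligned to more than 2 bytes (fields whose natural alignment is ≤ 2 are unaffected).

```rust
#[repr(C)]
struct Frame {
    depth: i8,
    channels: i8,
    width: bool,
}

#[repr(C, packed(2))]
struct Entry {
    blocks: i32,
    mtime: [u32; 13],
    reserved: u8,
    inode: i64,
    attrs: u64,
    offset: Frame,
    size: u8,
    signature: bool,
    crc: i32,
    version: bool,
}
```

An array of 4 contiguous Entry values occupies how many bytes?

344

Frame: @0: depth [1B, align 1] → 1; @1: channels [1B, align 1] → 2; @2: width [1B, align 1] → 3; size 3, align 1
@0: blocks [4B, align 2] → 4
@4: mtime [52B, align 2] → 56
@56: reserved [1B, align 1] → 57
+1 pad (align 2)
@58: inode [8B, align 2] → 66
@66: attrs [8B, align 2] → 74
@74: offset [3B, align 1] → 77
@77: size [1B, align 1] → 78
@78: signature [1B, align 1] → 79
+1 pad (align 2)
@80: crc [4B, align 2] → 84
@84: version [1B, align 1] → 85
+1 tail pad (align 2)
size 86, align 2
array of 4: 4 × 86 = 344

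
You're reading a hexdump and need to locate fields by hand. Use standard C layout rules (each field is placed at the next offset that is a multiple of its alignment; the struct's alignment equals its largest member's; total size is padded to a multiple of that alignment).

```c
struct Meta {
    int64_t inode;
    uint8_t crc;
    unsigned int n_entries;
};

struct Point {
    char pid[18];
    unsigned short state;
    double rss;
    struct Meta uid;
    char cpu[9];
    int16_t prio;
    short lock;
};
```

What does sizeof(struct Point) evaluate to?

Meta: 0..8  inode  (8B, 8-aligned); 8..9  crc  (1B, 1-aligned); 9..12  -- padding (3B); 12..16  n_entries  (4B, 4-aligned); sizeof = 16, alignof = 8
0..18  pid  (18B, 1-aligned)
18..20  state  (2B, 2-aligned)
20..24  -- padding (4B)
24..32  rss  (8B, 8-aligned)
32..48  uid  (16B, 8-aligned)
48..57  cpu  (9B, 1-aligned)
57..58  -- padding (1B)
58..60  prio  (2B, 2-aligned)
60..62  lock  (2B, 2-aligned)
62..64  -- tail padding (2B)
sizeof = 64, alignof = 8

64 bytes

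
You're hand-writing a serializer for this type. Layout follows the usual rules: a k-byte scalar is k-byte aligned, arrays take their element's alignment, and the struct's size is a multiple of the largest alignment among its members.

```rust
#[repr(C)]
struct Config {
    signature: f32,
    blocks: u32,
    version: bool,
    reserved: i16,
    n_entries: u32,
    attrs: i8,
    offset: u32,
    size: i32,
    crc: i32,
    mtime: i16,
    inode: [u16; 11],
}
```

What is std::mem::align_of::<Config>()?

4

member alignments: signature=4, blocks=4, version=1, reserved=2, n_entries=4, attrs=1, offset=4, size=4, crc=4, mtime=2, inode=2
max = 4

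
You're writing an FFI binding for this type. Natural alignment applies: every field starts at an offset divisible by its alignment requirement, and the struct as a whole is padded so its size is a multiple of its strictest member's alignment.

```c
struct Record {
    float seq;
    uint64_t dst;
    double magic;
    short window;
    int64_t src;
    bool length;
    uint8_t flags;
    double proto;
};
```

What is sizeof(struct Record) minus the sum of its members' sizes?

16

@0: seq [4B, align 4] → 4
+4 pad (align 8)
@8: dst [8B, align 8] → 16
@16: magic [8B, align 8] → 24
@24: window [2B, align 2] → 26
+6 pad (align 8)
@32: src [8B, align 8] → 40
@40: length [1B, align 1] → 41
@41: flags [1B, align 1] → 42
+6 pad (align 8)
@48: proto [8B, align 8] → 56
size 56, align 8
data bytes 40, size 56 → padding 16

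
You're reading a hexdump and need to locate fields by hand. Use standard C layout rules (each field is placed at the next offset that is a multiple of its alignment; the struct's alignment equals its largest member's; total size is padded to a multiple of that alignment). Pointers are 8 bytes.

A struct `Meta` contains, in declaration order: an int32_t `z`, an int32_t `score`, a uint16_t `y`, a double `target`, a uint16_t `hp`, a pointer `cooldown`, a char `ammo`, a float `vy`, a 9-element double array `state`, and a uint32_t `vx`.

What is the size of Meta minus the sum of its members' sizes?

19

0..4  z  (4B, 4-aligned)
4..8  score  (4B, 4-aligned)
8..10  y  (2B, 2-aligned)
10..16  -- padding (6B)
16..24  target  (8B, 8-aligned)
24..26  hp  (2B, 2-aligned)
26..32  -- padding (6B)
32..40  cooldown  (8B, 8-aligned)
40..41  ammo  (1B, 1-aligned)
41..44  -- padding (3B)
44..48  vy  (4B, 4-aligned)
48..120  state  (72B, 8-aligned)
120..124  vx  (4B, 4-aligned)
124..128  -- tail padding (4B)
sizeof = 128, alignof = 8
data bytes 109, size 128 → padding 19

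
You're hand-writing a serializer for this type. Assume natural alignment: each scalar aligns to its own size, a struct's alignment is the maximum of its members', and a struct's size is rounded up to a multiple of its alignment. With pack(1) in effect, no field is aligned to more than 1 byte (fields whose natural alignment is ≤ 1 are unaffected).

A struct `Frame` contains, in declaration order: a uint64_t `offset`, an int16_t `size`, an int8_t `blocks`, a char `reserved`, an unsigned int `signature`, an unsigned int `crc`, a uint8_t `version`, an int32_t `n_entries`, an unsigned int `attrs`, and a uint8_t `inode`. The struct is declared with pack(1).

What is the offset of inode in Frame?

@0: offset [8B, align 1] → 8
@8: size [2B, align 1] → 10
@10: blocks [1B, align 1] → 11
@11: reserved [1B, align 1] → 12
@12: signature [4B, align 1] → 16
@16: crc [4B, align 1] → 20
@20: version [1B, align 1] → 21
@21: n_entries [4B, align 1] → 25
@25: attrs [4B, align 1] → 29
@29: inode [1B, align 1] → 30

29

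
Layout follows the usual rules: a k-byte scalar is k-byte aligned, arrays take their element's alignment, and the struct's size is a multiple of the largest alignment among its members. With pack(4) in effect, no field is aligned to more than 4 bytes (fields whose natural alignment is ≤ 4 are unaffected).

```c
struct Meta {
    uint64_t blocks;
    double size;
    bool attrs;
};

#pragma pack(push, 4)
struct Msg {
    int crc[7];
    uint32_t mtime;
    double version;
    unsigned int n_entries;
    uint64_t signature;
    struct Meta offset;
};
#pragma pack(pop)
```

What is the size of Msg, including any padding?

76

Meta: blocks at 0 (size 8, align 8) → ends 8; size at 8 (size 8, align 8) → ends 16; attrs at 16 (size 1, align 1) → ends 17; tail pad 7 to reach multiple of 8; total 24 bytes, alignment 8
crc at 0 (size 28, align 4) → ends 28
mtime at 28 (size 4, align 4) → ends 32
version at 32 (size 8, align 4) → ends 40
n_entries at 40 (size 4, align 4) → ends 44
signature at 44 (size 8, align 4) → ends 52
offset at 52 (size 24, align 4) → ends 76
total 76 bytes, alignment 4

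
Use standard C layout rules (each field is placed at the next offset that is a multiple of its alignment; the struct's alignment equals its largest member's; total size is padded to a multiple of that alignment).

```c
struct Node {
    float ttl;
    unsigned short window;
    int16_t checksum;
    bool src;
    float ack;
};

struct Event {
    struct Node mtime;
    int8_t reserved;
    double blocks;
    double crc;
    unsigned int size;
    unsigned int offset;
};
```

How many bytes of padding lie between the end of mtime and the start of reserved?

Node: @0: ttl [4B, align 4] → 4; @4: window [2B, align 2] → 6; @6: checksum [2B, align 2] → 8; @8: src [1B, align 1] → 9; +3 pad (align 4); @12: ack [4B, align 4] → 16; size 16, align 4
@0: mtime [16B, align 4] → 16
@16: reserved [1B, align 1] → 17

0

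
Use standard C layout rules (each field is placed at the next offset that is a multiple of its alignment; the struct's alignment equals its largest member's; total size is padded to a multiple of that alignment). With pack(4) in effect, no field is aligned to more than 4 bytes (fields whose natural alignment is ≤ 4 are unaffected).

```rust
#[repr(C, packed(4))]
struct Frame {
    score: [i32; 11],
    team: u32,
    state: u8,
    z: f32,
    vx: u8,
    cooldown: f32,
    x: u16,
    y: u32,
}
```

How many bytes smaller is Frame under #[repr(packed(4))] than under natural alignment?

0

natural layout:
  score at 0 (size 44, align 4) → ends 44
  team at 44 (size 4, align 4) → ends 48
  state at 48 (size 1, align 1) → ends 49
  pad 3 to align 4 for z
  z at 52 (size 4, align 4) → ends 56
  vx at 56 (size 1, align 1) → ends 57
  pad 3 to align 4 for cooldown
  cooldown at 60 (size 4, align 4) → ends 64
  x at 64 (size 2, align 2) → ends 66
  pad 2 to align 4 for y
  y at 68 (size 4, align 4) → ends 72
  total 72 bytes, alignment 4
packed(4) layout:
  score at 0 (size 44, align 4) → ends 44
  team at 44 (size 4, align 4) → ends 48
  state at 48 (size 1, align 1) → ends 49
  pad 3 to align 4 for z
  z at 52 (size 4, align 4) → ends 56
  vx at 56 (size 1, align 1) → ends 57
  pad 3 to align 4 for cooldown
  cooldown at 60 (size 4, align 4) → ends 64
  x at 64 (size 2, align 2) → ends 66
  pad 2 to align 4 for y
  y at 68 (size 4, align 4) → ends 72
  total 72 bytes, alignment 4
72 − 72 = 0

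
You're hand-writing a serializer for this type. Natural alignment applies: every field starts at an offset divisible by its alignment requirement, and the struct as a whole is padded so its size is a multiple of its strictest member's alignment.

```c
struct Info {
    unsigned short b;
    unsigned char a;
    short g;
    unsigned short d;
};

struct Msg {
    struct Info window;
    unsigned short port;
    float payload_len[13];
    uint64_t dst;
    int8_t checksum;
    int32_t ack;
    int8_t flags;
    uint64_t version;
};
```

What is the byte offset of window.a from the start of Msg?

Info: b at 0 (size 2, align 2) → ends 2; a at 2 (size 1, align 1) → ends 3; pad 1 to align 2 for g; g at 4 (size 2, align 2) → ends 6; d at 6 (size 2, align 2) → ends 8; total 8 bytes, alignment 2
window at 0 (size 8, align 2) → ends 8
within Info: a at 2
0 + 2 = 2

2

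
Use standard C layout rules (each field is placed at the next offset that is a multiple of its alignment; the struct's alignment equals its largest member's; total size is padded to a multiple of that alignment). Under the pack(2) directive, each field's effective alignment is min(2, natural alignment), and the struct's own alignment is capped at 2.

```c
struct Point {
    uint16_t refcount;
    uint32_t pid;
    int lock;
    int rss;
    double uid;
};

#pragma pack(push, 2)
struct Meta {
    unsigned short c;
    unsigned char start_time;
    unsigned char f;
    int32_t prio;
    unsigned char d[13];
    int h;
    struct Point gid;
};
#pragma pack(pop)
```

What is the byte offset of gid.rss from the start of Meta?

38

Point: @0: refcount [2B, align 2] → 2; +2 pad (align 4); @4: pid [4B, align 4] → 8; @8: lock [4B, align 4] → 12; @12: rss [4B, align 4] → 16; @16: uid [8B, align 8] → 24; size 24, align 8
@0: c [2B, align 2] → 2
@2: start_time [1B, align 1] → 3
@3: f [1B, align 1] → 4
@4: prio [4B, align 2] → 8
@8: d [13B, align 1] → 21
+1 pad (align 2)
@22: h [4B, align 2] → 26
@26: gid [24B, align 2] → 50
within Point: rss at 12
26 + 12 = 38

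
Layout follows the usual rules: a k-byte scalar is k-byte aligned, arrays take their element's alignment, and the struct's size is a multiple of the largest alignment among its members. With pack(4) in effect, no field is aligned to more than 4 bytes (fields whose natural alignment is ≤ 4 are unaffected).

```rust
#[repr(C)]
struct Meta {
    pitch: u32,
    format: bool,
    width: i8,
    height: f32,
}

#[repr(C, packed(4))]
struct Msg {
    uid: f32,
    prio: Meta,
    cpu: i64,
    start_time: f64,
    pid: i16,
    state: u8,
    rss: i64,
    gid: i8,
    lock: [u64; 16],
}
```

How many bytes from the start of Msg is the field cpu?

16

Meta: pitch at 0 (size 4, align 4) → ends 4; format at 4 (size 1, align 1) → ends 5; width at 5 (size 1, align 1) → ends 6; pad 2 to align 4 for height; height at 8 (size 4, align 4) → ends 12; total 12 bytes, alignment 4
uid at 0 (size 4, align 4) → ends 4
prio at 4 (size 12, align 4) → ends 16
cpu at 16 (size 8, align 4) → ends 24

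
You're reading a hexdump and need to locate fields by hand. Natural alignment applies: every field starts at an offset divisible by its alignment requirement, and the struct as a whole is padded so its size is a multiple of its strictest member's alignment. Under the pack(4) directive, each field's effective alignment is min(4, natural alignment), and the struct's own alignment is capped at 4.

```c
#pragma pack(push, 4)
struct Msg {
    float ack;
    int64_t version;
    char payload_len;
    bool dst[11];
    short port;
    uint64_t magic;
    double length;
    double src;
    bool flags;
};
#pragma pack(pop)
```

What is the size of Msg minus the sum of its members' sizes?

5

0..4  ack  (4B, 4-aligned)
4..12  version  (8B, 4-aligned)
12..13  payload_len  (1B, 1-aligned)
13..24  dst  (11B, 1-aligned)
24..26  port  (2B, 2-aligned)
26..28  -- padding (2B)
28..36  magic  (8B, 4-aligned)
36..44  length  (8B, 4-aligned)
44..52  src  (8B, 4-aligned)
52..53  flags  (1B, 1-aligned)
53..56  -- tail padding (3B)
sizeof = 56, alignof = 4
data bytes 51, size 56 → padding 5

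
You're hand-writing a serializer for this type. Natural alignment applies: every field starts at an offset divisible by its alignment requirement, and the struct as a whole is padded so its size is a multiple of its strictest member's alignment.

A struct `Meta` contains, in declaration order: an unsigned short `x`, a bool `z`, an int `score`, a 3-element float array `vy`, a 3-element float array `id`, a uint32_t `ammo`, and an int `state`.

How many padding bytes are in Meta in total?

@0: x [2B, align 2] → 2
@2: z [1B, align 1] → 3
+1 pad (align 4)
@4: score [4B, align 4] → 8
@8: vy [12B, align 4] → 20
@20: id [12B, align 4] → 32
@32: ammo [4B, align 4] → 36
@36: state [4B, align 4] → 40
size 40, align 4
data bytes 39, size 40 → padding 1

1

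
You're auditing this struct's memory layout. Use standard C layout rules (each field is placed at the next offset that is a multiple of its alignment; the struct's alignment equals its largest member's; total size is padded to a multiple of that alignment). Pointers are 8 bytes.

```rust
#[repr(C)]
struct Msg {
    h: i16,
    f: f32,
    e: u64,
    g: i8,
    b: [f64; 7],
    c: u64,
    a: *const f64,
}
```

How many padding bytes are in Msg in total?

@0: h [2B, align 2] → 2
+2 pad (align 4)
@4: f [4B, align 4] → 8
@8: e [8B, align 8] → 16
@16: g [1B, align 1] → 17
+7 pad (align 8)
@24: b [56B, align 8] → 80
@80: c [8B, align 8] → 88
@88: a [8B, align 8] → 96
size 96, align 8
data bytes 87, size 96 → padding 9

9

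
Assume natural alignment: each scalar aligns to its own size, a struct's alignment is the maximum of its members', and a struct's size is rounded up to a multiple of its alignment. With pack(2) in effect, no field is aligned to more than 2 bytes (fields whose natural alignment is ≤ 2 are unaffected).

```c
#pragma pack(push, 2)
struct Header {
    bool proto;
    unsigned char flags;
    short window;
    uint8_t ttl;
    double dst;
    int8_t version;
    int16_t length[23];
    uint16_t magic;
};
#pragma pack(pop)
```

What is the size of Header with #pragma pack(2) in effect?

64

@0: proto [1B, align 1] → 1
@1: flags [1B, align 1] → 2
@2: window [2B, align 2] → 4
@4: ttl [1B, align 1] → 5
+1 pad (align 2)
@6: dst [8B, align 2] → 14
@14: version [1B, align 1] → 15
+1 pad (align 2)
@16: length [46B, align 2] → 62
@62: magic [2B, align 2] → 64
size 64, align 2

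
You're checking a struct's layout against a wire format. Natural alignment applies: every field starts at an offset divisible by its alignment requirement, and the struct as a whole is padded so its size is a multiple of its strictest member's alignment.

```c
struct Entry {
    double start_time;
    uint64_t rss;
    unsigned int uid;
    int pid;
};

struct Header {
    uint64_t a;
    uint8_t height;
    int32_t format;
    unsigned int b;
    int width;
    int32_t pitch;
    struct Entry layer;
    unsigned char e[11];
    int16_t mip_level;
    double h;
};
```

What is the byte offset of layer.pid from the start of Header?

Entry: start_time at 0 (size 8, align 8) → ends 8; rss at 8 (size 8, align 8) → ends 16; uid at 16 (size 4, align 4) → ends 20; pid at 20 (size 4, align 4) → ends 24; total 24 bytes, alignment 8
a at 0 (size 8, align 8) → ends 8
height at 8 (size 1, align 1) → ends 9
pad 3 to align 4 for format
format at 12 (size 4, align 4) → ends 16
b at 16 (size 4, align 4) → ends 20
width at 20 (size 4, align 4) → ends 24
pitch at 24 (size 4, align 4) → ends 28
pad 4 to align 8 for layer
layer at 32 (size 24, align 8) → ends 56
within Entry: pid at 20
32 + 20 = 52

52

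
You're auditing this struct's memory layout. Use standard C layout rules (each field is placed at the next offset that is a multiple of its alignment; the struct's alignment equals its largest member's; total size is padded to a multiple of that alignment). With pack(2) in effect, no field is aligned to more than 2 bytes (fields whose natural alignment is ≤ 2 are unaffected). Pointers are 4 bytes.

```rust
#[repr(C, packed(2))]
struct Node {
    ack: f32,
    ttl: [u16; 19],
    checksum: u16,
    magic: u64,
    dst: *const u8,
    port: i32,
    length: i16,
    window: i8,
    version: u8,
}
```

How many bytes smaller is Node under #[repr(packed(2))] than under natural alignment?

natural layout:
  0..4  ack  (4B, 4-aligned)
  4..42  ttl  (38B, 2-aligned)
  42..44  checksum  (2B, 2-aligned)
  44..48  -- padding (4B)
  48..56  magic  (8B, 8-aligned)
  56..60  dst  (4B, 4-aligned)
  60..64  port  (4B, 4-aligned)
  64..66  length  (2B, 2-aligned)
  66..67  window  (1B, 1-aligned)
  67..68  version  (1B, 1-aligned)
  68..72  -- tail padding (4B)
  sizeof = 72, alignof = 8
packed(2) layout:
  0..4  ack  (4B, 2-aligned)
  4..42  ttl  (38B, 2-aligned)
  42..44  checksum  (2B, 2-aligned)
  44..52  magic  (8B, 2-aligned)
  52..56  dst  (4B, 2-aligned)
  56..60  port  (4B, 2-aligned)
  60..62  length  (2B, 2-aligned)
  62..63  window  (1B, 1-aligned)
  63..64  version  (1B, 1-aligned)
  sizeof = 64, alignof = 2
72 − 64 = 8

8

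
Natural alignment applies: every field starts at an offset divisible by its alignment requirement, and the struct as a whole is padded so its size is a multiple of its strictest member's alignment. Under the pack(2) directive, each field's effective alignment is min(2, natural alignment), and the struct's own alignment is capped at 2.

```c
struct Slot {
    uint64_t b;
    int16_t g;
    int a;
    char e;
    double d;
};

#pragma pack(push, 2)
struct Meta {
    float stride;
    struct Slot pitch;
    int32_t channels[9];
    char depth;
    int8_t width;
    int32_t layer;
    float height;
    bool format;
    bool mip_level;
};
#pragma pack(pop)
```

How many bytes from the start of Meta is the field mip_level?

Slot: 0..8  b  (8B, 8-aligned); 8..10  g  (2B, 2-aligned); 10..12  -- padding (2B); 12..16  a  (4B, 4-aligned); 16..17  e  (1B, 1-aligned); 17..24  -- padding (7B); 24..32  d  (8B, 8-aligned); sizeof = 32, alignof = 8
0..4  stride  (4B, 2-aligned)
4..36  pitch  (32B, 2-aligned)
36..72  channels  (36B, 2-aligned)
72..73  depth  (1B, 1-aligned)
73..74  width  (1B, 1-aligned)
74..78  layer  (4B, 2-aligned)
78..82  height  (4B, 2-aligned)
82..83  format  (1B, 1-aligned)
83..84  mip_level  (1B, 1-aligned)

83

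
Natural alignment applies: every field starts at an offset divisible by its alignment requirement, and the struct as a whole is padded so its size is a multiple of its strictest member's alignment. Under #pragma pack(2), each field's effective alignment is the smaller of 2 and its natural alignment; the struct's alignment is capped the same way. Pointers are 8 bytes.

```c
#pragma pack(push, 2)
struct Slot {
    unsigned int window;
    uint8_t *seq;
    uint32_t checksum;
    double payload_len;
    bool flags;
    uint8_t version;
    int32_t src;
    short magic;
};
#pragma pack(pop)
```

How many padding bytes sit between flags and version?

0

window at 0 (size 4, align 2) → ends 4
seq at 4 (size 8, align 2) → ends 12
checksum at 12 (size 4, align 2) → ends 16
payload_len at 16 (size 8, align 2) → ends 24
flags at 24 (size 1, align 1) → ends 25
version at 25 (size 1, align 1) → ends 26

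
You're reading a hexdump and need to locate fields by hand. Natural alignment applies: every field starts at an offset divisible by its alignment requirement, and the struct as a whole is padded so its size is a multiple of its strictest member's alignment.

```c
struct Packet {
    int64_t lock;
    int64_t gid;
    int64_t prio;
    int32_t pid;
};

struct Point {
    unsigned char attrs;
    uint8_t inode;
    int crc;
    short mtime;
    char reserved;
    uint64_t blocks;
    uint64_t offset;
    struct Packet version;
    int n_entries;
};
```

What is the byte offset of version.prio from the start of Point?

Packet: lock at 0 (size 8, align 8) → ends 8; gid at 8 (size 8, align 8) → ends 16; prio at 16 (size 8, align 8) → ends 24; pid at 24 (size 4, align 4) → ends 28; tail pad 4 to reach multiple of 8; total 32 bytes, alignment 8
attrs at 0 (size 1, align 1) → ends 1
inode at 1 (size 1, align 1) → ends 2
pad 2 to align 4 for crc
crc at 4 (size 4, align 4) → ends 8
mtime at 8 (size 2, align 2) → ends 10
reserved at 10 (size 1, align 1) → ends 11
pad 5 to align 8 for blocks
blocks at 16 (size 8, align 8) → ends 24
offset at 24 (size 8, align 8) → ends 32
version at 32 (size 32, align 8) → ends 64
within Packet: prio at 16
32 + 16 = 48

48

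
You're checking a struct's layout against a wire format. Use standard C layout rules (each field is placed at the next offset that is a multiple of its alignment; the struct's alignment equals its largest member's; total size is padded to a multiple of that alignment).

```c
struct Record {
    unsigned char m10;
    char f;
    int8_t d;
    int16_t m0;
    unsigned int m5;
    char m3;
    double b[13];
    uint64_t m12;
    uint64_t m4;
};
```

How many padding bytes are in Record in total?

0..1  m10  (1B, 1-aligned)
1..2  f  (1B, 1-aligned)
2..3  d  (1B, 1-aligned)
3..4  -- padding (1B)
4..6  m0  (2B, 2-aligned)
6..8  -- padding (2B)
8..12  m5  (4B, 4-aligned)
12..13  m3  (1B, 1-aligned)
13..16  -- padding (3B)
16..120  b  (104B, 8-aligned)
120..128  m12  (8B, 8-aligned)
128..136  m4  (8B, 8-aligned)
sizeof = 136, alignof = 8
data bytes 130, size 136 → padding 6

6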